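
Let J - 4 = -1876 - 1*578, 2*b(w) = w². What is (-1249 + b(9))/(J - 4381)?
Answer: 2417/13662 ≈ 0.17691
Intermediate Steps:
b(w) = w²/2
J = -2450 (J = 4 + (-1876 - 1*578) = 4 + (-1876 - 578) = 4 - 2454 = -2450)
(-1249 + b(9))/(J - 4381) = (-1249 + (½)*9²)/(-2450 - 4381) = (-1249 + (½)*81)/(-6831) = (-1249 + 81/2)*(-1/6831) = -2417/2*(-1/6831) = 2417/13662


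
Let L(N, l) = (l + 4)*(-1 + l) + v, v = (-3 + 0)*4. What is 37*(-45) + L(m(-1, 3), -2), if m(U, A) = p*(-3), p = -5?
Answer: -1683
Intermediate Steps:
v = -12 (v = -3*4 = -12)
m(U, A) = 15 (m(U, A) = -5*(-3) = 15)
L(N, l) = -12 + (-1 + l)*(4 + l) (L(N, l) = (l + 4)*(-1 + l) - 12 = (4 + l)*(-1 + l) - 12 = (-1 + l)*(4 + l) - 12 = -12 + (-1 + l)*(4 + l))
37*(-45) + L(m(-1, 3), -2) = 37*(-45) + (-16 + (-2)**2 + 3*(-2)) = -1665 + (-16 + 4 - 6) = -1665 - 18 = -1683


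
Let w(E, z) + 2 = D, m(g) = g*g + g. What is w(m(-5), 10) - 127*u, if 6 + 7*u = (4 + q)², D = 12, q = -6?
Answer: 324/7 ≈ 46.286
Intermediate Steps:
m(g) = g + g² (m(g) = g² + g = g + g²)
w(E, z) = 10 (w(E, z) = -2 + 12 = 10)
u = -2/7 (u = -6/7 + (4 - 6)²/7 = -6/7 + (⅐)*(-2)² = -6/7 + (⅐)*4 = -6/7 + 4/7 = -2/7 ≈ -0.28571)
w(m(-5), 10) - 127*u = 10 - 127*(-2/7) = 10 + 254/7 = 324/7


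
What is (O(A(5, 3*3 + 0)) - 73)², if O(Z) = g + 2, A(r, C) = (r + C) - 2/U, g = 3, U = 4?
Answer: 4624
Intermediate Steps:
A(r, C) = -½ + C + r (A(r, C) = (r + C) - 2/4 = (C + r) - 2*¼ = (C + r) - ½ = -½ + C + r)
O(Z) = 5 (O(Z) = 3 + 2 = 5)
(O(A(5, 3*3 + 0)) - 73)² = (5 - 73)² = (-68)² = 4624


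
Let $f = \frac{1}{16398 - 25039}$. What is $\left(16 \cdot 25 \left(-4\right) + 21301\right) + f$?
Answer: $\frac{170236340}{8641} \approx 19701.0$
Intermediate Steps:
$f = - \frac{1}{8641}$ ($f = \frac{1}{-8641} = - \frac{1}{8641} \approx -0.00011573$)
$\left(16 \cdot 25 \left(-4\right) + 21301\right) + f = \left(16 \cdot 25 \left(-4\right) + 21301\right) - \frac{1}{8641} = \left(400 \left(-4\right) + 21301\right) - \frac{1}{8641} = \left(-1600 + 21301\right) - \frac{1}{8641} = 19701 - \frac{1}{8641} = \frac{170236340}{8641}$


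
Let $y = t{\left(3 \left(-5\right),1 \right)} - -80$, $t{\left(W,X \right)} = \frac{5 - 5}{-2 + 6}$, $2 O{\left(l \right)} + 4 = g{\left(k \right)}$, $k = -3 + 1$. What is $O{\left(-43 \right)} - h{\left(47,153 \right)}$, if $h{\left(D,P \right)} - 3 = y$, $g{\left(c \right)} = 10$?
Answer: $-80$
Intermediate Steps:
$k = -2$
$O{\left(l \right)} = 3$ ($O{\left(l \right)} = -2 + \frac{1}{2} \cdot 10 = -2 + 5 = 3$)
$t{\left(W,X \right)} = 0$ ($t{\left(W,X \right)} = \frac{0}{4} = 0 \cdot \frac{1}{4} = 0$)
$y = 80$ ($y = 0 - -80 = 0 + 80 = 80$)
$h{\left(D,P \right)} = 83$ ($h{\left(D,P \right)} = 3 + 80 = 83$)
$O{\left(-43 \right)} - h{\left(47,153 \right)} = 3 - 83 = -80$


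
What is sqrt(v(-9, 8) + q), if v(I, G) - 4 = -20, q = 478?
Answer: sqrt(462) ≈ 21.494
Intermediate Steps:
v(I, G) = -16 (v(I, G) = 4 - 20 = -16)
sqrt(v(-9, 8) + q) = sqrt(-16 + 478) = sqrt(462)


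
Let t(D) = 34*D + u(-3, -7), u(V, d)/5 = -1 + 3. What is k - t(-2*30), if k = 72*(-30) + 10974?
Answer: 10844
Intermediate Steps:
u(V, d) = 10 (u(V, d) = 5*(-1 + 3) = 5*2 = 10)
t(D) = 10 + 34*D (t(D) = 34*D + 10 = 10 + 34*D)
k = 8814 (k = -2160 + 10974 = 8814)
k - t(-2*30) = 8814 - (10 + 34*(-2*30)) = 8814 - (10 + 34*(-60)) = 8814 - (10 - 2040) = 8814 - 1*(-2030) = 8814 + 2030 = 10844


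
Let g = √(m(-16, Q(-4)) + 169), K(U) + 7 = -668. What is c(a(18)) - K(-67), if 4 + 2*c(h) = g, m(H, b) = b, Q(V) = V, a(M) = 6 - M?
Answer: 673 + √165/2 ≈ 679.42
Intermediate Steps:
K(U) = -675 (K(U) = -7 - 668 = -675)
g = √165 (g = √(-4 + 169) = √165 ≈ 12.845)
c(h) = -2 + √165/2
c(a(18)) - K(-67) = (-2 + √165/2) - 1*(-675) = (-2 + √165/2) + 675 = 673 + √165/2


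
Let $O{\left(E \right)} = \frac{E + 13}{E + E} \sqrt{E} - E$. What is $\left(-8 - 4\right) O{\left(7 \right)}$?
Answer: $84 - \frac{120 \sqrt{7}}{7} \approx 38.644$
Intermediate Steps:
$O{\left(E \right)} = - E + \frac{13 + E}{2 \sqrt{E}}$ ($O{\left(E \right)} = \frac{13 + E}{2 E} \sqrt{E} - E = \frac{13 + E}{2 \sqrt{E}} - E = - E + \frac{13 + E}{2 \sqrt{E}}$)
$\left(-8 - 4\right) O{\left(7 \right)} = \left(-8 - 4\right) \frac{13 + 7 - 2 \cdot 7^{\frac{3}{2}}}{2 \sqrt{7}} = - 12 \frac{\frac{\sqrt{7}}{7} \left(13 + 7 - 2 \cdot 7 \sqrt{7}\right)}{2} = - 12 \frac{\frac{\sqrt{7}}{7} \left(13 + 7 - 14 \sqrt{7}\right)}{2} = - 12 \frac{\frac{\sqrt{7}}{7} \left(20 - 14 \sqrt{7}\right)}{2} = - 12 \frac{\sqrt{7} \left(20 - 14 \sqrt{7}\right)}{14} = - \frac{6 \sqrt{7} \left(20 - 14 \sqrt{7}\right)}{7}$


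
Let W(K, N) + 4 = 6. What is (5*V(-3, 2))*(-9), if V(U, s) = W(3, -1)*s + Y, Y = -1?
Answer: -135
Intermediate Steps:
W(K, N) = 2 (W(K, N) = -4 + 6 = 2)
V(U, s) = -1 + 2*s (V(U, s) = 2*s - 1 = -1 + 2*s)
(5*V(-3, 2))*(-9) = (5*(-1 + 2*2))*(-9) = (5*(-1 + 4))*(-9) = (5*3)*(-9) = 15*(-9) = -135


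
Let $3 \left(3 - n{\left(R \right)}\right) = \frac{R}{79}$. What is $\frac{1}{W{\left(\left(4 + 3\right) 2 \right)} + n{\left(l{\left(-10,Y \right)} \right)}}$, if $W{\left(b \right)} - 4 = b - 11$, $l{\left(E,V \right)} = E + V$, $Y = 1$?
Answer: $\frac{79}{793} \approx 0.099622$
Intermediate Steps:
$n{\left(R \right)} = 3 - \frac{R}{237}$ ($n{\left(R \right)} = 3 - \frac{R \frac{1}{79}}{3} = 3 - \frac{\frac{1}{79} R}{3} = 3 - \frac{R}{237}$)
$W{\left(b \right)} = -7 + b$ ($W{\left(b \right)} = 4 + \left(b - 11\right) = 4 + \left(-11 + b\right) = -7 + b$)
$\frac{1}{W{\left(\left(4 + 3\right) 2 \right)} + n{\left(l{\left(-10,Y \right)} \right)}} = \frac{1}{\left(-7 + \left(4 + 3\right) 2\right) + \left(3 - \frac{-10 + 1}{237}\right)} = \frac{1}{\left(-7 + 7 \cdot 2\right) + \left(3 - - \frac{3}{79}\right)} = \frac{1}{\left(-7 + 14\right) + \left(3 + \frac{3}{79}\right)} = \frac{1}{7 + \frac{240}{79}} = \frac{1}{\frac{793}{79}} = \frac{79}{793}$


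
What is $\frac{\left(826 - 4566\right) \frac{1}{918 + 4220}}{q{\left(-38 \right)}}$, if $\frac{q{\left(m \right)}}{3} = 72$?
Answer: $- \frac{935}{277452} \approx -0.00337$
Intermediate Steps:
$q{\left(m \right)} = 216$ ($q{\left(m \right)} = 3 \cdot 72 = 216$)
$\frac{\left(826 - 4566\right) \frac{1}{918 + 4220}}{q{\left(-38 \right)}} = \frac{\left(826 - 4566\right) \frac{1}{918 + 4220}}{216} = - \frac{3740}{5138} \cdot \frac{1}{216} = \left(-3740\right) \frac{1}{5138} \cdot \frac{1}{216} = \left(- \frac{1870}{2569}\right) \frac{1}{216} = - \frac{935}{277452}$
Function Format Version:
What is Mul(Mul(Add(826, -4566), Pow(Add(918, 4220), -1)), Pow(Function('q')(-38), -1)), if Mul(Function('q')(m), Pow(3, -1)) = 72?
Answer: Rational(-935, 277452) ≈ -0.0033700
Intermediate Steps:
Function('q')(m) = 216 (Function('q')(m) = Mul(3, 72) = 216)
Mul(Mul(Add(826, -4566), Pow(Add(918, 4220), -1)), Pow(Function('q')(-38), -1)) = Mul(Mul(Add(826, -4566), Pow(Add(918, 4220), -1)), Pow(216, -1)) = Mul(Mul(-3740, Pow(5138, -1)), Rational(1, 216)) = Mul(Mul(-3740, Rational(1, 5138)), Rational(1, 216)) = Mul(Rational(-1870, 2569), Rational(1, 216)) = Rational(-935, 277452)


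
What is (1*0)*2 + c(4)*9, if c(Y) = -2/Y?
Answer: -9/2 ≈ -4.5000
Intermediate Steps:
(1*0)*2 + c(4)*9 = (1*0)*2 - 2/4*9 = 0*2 - 2*1/4*9 = 0 - 1/2*9 = 0 - 9/2 = -9/2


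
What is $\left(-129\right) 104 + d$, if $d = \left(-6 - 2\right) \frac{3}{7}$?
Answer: $- \frac{93936}{7} \approx -13419.0$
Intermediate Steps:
$d = - \frac{24}{7}$ ($d = - 8 \cdot 3 \cdot \frac{1}{7} = \left(-8\right) \frac{3}{7} = - \frac{24}{7} \approx -3.4286$)
$\left(-129\right) 104 + d = \left(-129\right) 104 - \frac{24}{7} = -13416 - \frac{24}{7} = - \frac{93936}{7}$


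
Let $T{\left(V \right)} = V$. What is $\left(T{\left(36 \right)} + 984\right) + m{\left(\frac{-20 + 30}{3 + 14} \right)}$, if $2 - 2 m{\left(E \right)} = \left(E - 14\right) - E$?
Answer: $1028$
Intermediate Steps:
$m{\left(E \right)} = 8$ ($m{\left(E \right)} = 1 - \frac{\left(E - 14\right) - E}{2} = 1 - \frac{\left(-14 + E\right) - E}{2} = 1 - -7 = 1 + 7 = 8$)
$\left(T{\left(36 \right)} + 984\right) + m{\left(\frac{-20 + 30}{3 + 14} \right)} = \left(36 + 984\right) + 8 = 1020 + 8 = 1028$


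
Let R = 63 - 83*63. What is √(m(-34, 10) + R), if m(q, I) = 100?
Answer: I*√5066 ≈ 71.176*I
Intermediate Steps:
R = -5166 (R = 63 - 5229 = -5166)
√(m(-34, 10) + R) = √(100 - 5166) = √(-5066) = I*√5066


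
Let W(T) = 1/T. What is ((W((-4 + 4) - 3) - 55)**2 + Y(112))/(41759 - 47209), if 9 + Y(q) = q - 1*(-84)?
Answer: -29239/49050 ≈ -0.59611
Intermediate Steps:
Y(q) = 75 + q (Y(q) = -9 + (q - 1*(-84)) = -9 + (q + 84) = -9 + (84 + q) = 75 + q)
((W((-4 + 4) - 3) - 55)**2 + Y(112))/(41759 - 47209) = ((1/((-4 + 4) - 3) - 55)**2 + (75 + 112))/(41759 - 47209) = ((1/(0 - 3) - 55)**2 + 187)/(-5450) = ((1/(-3) - 55)**2 + 187)*(-1/5450) = ((-1/3 - 55)**2 + 187)*(-1/5450) = ((-166/3)**2 + 187)*(-1/5450) = (27556/9 + 187)*(-1/5450) = (29239/9)*(-1/5450) = -29239/49050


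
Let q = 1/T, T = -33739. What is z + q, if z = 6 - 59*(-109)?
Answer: 217177942/33739 ≈ 6437.0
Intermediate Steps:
z = 6437 (z = 6 + 6431 = 6437)
q = -1/33739 (q = 1/(-33739) = -1/33739 ≈ -2.9639e-5)
z + q = 6437 - 1/33739 = 217177942/33739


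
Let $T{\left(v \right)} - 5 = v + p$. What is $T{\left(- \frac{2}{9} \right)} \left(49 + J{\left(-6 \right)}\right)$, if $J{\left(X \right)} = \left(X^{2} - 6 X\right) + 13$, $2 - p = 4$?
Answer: $\frac{3350}{9} \approx 372.22$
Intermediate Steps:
$p = -2$ ($p = 2 - 4 = -2$)
$J{\left(X \right)} = 13 + X^{2} - 6 X$
$T{\left(v \right)} = 3 + v$ ($T{\left(v \right)} = 5 + \left(v - 2\right) = 5 + \left(-2 + v\right) = 3 + v$)
$T{\left(- \frac{2}{9} \right)} \left(49 + J{\left(-6 \right)}\right) = \left(3 - \frac{2}{9}\right) \left(49 + \left(13 + \left(-6\right)^{2} - -36\right)\right) = \left(3 - \frac{2}{9}\right) \left(49 + \left(13 + 36 + 36\right)\right) = \left(3 - \frac{2}{9}\right) \left(49 + 85\right) = \frac{25}{9} \cdot 134 = \frac{3350}{9}$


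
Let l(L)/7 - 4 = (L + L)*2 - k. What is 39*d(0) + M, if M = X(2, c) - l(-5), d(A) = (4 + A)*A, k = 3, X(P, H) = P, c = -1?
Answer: 135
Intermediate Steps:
d(A) = A*(4 + A)
l(L) = 7 + 28*L (l(L) = 28 + 7*((L + L)*2 - 1*3) = 28 + 7*((2*L)*2 - 3) = 28 + 7*(4*L - 3) = 28 + 7*(-3 + 4*L) = 28 + (-21 + 28*L) = 7 + 28*L)
M = 135 (M = 2 - (7 + 28*(-5)) = 2 - (7 - 140) = 2 - 1*(-133) = 2 + 133 = 135)
39*d(0) + M = 39*(0*(4 + 0)) + 135 = 39*(0*4) + 135 = 39*0 + 135 = 0 + 135 = 135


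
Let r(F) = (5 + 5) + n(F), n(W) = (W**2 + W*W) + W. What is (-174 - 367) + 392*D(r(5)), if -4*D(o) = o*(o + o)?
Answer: -828641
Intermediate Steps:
n(W) = W + 2*W**2 (n(W) = (W**2 + W**2) + W = 2*W**2 + W = W + 2*W**2)
r(F) = 10 + F*(1 + 2*F) (r(F) = (5 + 5) + F*(1 + 2*F) = 10 + F*(1 + 2*F))
D(o) = -o**2/2 (D(o) = -o*(o + o)/4 = -o*2*o/4 = -o**2/2)
(-174 - 367) + 392*D(r(5)) = (-174 - 367) + 392*(-(10 + 5*(1 + 2*5))**2/2) = -541 + 392*(-(10 + 5*(1 + 10))**2/2) = -541 + 392*(-(10 + 5*11)**2/2) = -541 + 392*(-(10 + 55)**2/2) = -541 + 392*(-1/2*65**2) = -541 + 392*(-1/2*4225) = -541 + 392*(-4225/2) = -541 - 828100 = -828641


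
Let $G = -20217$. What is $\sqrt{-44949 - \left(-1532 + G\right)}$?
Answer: $20 i \sqrt{58} \approx 152.32 i$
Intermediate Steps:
$\sqrt{-44949 - \left(-1532 + G\right)} = \sqrt{-44949 + \left(1532 - -20217\right)} = \sqrt{-44949 + \left(1532 + 20217\right)} = \sqrt{-44949 + 21749} = \sqrt{-23200} = 20 i \sqrt{58}$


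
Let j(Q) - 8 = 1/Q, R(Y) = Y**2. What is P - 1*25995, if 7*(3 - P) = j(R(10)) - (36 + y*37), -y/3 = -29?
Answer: -17869701/700 ≈ -25528.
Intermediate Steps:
y = 87 (y = -3*(-29) = 87)
j(Q) = 8 + 1/Q
P = 326799/700 (P = 3 - ((8 + 1/(10**2)) - (36 + 87*37))/7 = 3 - ((8 + 1/100) - (36 + 3219))/7 = 3 - ((8 + 1/100) - 1*3255)/7 = 3 - (801/100 - 3255)/7 = 3 - 1/7*(-324699/100) = 3 + 324699/700 = 326799/700 ≈ 466.86)
P - 1*25995 = 326799/700 - 1*25995 = 326799/700 - 25995 = -17869701/700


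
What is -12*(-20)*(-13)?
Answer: -3120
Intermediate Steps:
-12*(-20)*(-13) = 240*(-13) = -3120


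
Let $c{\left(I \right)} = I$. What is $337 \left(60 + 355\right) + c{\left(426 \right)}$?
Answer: $140281$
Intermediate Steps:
$337 \left(60 + 355\right) + c{\left(426 \right)} = 337 \left(60 + 355\right) + 426 = 337 \cdot 415 + 426 = 139855 + 426 = 140281$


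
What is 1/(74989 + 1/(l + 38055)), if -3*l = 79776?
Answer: 11463/859598908 ≈ 1.3335e-5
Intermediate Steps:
l = -26592 (l = -⅓*79776 = -26592)
1/(74989 + 1/(l + 38055)) = 1/(74989 + 1/(-26592 + 38055)) = 1/(74989 + 1/11463) = 1/(859598908/11463) = 11463/859598908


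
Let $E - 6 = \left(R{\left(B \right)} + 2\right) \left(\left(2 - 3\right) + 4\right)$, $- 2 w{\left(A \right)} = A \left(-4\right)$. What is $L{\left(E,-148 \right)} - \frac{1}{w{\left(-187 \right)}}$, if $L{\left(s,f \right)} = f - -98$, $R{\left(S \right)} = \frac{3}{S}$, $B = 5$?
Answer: $- \frac{18699}{374} \approx -49.997$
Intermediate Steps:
$w{\left(A \right)} = 2 A$ ($w{\left(A \right)} = - \frac{A \left(-4\right)}{2} = - \frac{\left(-4\right) A}{2} = 2 A$)
$E = \frac{69}{5}$ ($E = 6 + \left(\frac{3}{5} + 2\right) \left(\left(2 - 3\right) + 4\right) = 6 + \left(3 \cdot \frac{1}{5} + 2\right) \left(-1 + 4\right) = 6 + \left(\frac{3}{5} + 2\right) 3 = 6 + \frac{13}{5} \cdot 3 = 6 + \frac{39}{5} = \frac{69}{5} \approx 13.8$)
$L{\left(s,f \right)} = 98 + f$ ($L{\left(s,f \right)} = f + 98 = 98 + f$)
$L{\left(E,-148 \right)} - \frac{1}{w{\left(-187 \right)}} = \left(98 - 148\right) - \frac{1}{2 \left(-187\right)} = -50 - \frac{1}{-374} = -50 - - \frac{1}{374} = -50 + \frac{1}{374} = - \frac{18699}{374}$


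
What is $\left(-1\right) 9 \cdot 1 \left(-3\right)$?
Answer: $27$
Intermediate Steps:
$\left(-1\right) 9 \cdot 1 \left(-3\right) = \left(-9\right) \left(-3\right) = 27$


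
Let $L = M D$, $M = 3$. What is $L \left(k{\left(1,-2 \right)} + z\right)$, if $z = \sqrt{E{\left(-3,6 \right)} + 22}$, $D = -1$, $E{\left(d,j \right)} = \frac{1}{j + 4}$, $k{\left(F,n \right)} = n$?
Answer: $6 - \frac{3 \sqrt{2210}}{10} \approx -8.1032$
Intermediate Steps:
$E{\left(d,j \right)} = \frac{1}{4 + j}$
$L = -3$ ($L = 3 \left(-1\right) = -3$)
$z = \frac{\sqrt{2210}}{10}$ ($z = \sqrt{\frac{1}{4 + 6} + 22} = \sqrt{\frac{1}{10} + 22} = \sqrt{\frac{221}{10}} = \frac{\sqrt{2210}}{10} \approx 4.7011$)
$L \left(k{\left(1,-2 \right)} + z\right) = - 3 \left(-2 + \frac{\sqrt{2210}}{10}\right) = 6 - \frac{3 \sqrt{2210}}{10}$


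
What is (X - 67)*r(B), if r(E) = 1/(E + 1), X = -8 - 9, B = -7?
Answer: 14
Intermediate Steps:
X = -17
r(E) = 1/(1 + E)
(X - 67)*r(B) = (-17 - 67)/(1 - 7) = -84/(-6) = -84*(-⅙) = 14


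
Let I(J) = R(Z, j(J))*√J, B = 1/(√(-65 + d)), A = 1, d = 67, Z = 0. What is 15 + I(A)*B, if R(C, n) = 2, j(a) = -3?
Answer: 15 + √2 ≈ 16.414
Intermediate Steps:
B = √2/2 (B = 1/(√(-65 + 67)) = 1/(√2) = √2/2 ≈ 0.70711)
I(J) = 2*√J
15 + I(A)*B = 15 + (2*√1)*(√2/2) = 15 + (2*1)*(√2/2) = 15 + 2*(√2/2) = 15 + √2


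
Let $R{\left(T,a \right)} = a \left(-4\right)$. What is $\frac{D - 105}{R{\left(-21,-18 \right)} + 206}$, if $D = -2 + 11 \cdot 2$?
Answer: $- \frac{85}{278} \approx -0.30576$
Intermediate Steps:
$R{\left(T,a \right)} = - 4 a$
$D = 20$ ($D = -2 + 22 = 20$)
$\frac{D - 105}{R{\left(-21,-18 \right)} + 206} = \frac{20 - 105}{\left(-4\right) \left(-18\right) + 206} = - \frac{85}{72 + 206} = - \frac{85}{278}$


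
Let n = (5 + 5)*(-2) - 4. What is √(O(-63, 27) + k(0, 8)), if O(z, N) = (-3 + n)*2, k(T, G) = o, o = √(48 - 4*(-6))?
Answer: √(-54 + 6*√2) ≈ 6.7465*I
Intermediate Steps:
n = -24 (n = 10*(-2) - 4 = -20 - 4 = -24)
o = 6*√2 (o = √(48 + 24) = √72 = 6*√2 ≈ 8.4853)
k(T, G) = 6*√2
O(z, N) = -54 (O(z, N) = (-3 - 24)*2 = -27*2 = -54)
√(O(-63, 27) + k(0, 8)) = √(-54 + 6*√2)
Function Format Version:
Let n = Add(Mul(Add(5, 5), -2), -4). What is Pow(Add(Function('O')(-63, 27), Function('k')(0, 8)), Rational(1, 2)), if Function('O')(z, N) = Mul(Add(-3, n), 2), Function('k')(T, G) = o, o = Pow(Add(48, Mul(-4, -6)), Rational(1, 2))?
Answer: Pow(Add(-54, Mul(6, Pow(2, Rational(1, 2)))), Rational(1, 2)) ≈ Mul(6.7465, I)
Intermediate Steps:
n = -24 (n = Add(Mul(10, -2), -4) = Add(-20, -4) = -24)
o = Mul(6, Pow(2, Rational(1, 2))) (o = Pow(Add(48, 24), Rational(1, 2)) = Pow(72, Rational(1, 2)) = Mul(6, Pow(2, Rational(1, 2))) ≈ 8.4853)
Function('k')(T, G) = Mul(6, Pow(2, Rational(1, 2)))
Function('O')(z, N) = -54 (Function('O')(z, N) = Mul(Add(-3, -24), 2) = Mul(-27, 2) = -54)
Pow(Add(Function('O')(-63, 27), Function('k')(0, 8)), Rational(1, 2)) = Pow(Add(-54, Mul(6, Pow(2, Rational(1, 2)))), Rational(1, 2))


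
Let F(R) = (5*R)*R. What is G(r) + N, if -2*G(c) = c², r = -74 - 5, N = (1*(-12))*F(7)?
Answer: -12121/2 ≈ -6060.5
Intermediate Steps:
F(R) = 5*R²
N = -2940 (N = (1*(-12))*(5*7²) = -60*49 = -12*245 = -2940)
r = -79
G(c) = -c²/2
G(r) + N = -½*(-79)² - 2940 = -½*6241 - 2940 = -6241/2 - 2940 = -12121/2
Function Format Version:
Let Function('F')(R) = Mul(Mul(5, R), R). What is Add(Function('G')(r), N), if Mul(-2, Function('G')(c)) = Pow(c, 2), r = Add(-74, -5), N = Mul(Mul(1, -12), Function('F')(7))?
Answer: Rational(-12121, 2) ≈ -6060.5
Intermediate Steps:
Function('F')(R) = Mul(5, Pow(R, 2))
N = -2940 (N = Mul(Mul(1, -12), Mul(5, Pow(7, 2))) = Mul(-12, Mul(5, 49)) = Mul(-12, 245) = -2940)
r = -79
Function('G')(c) = Mul(Rational(-1, 2), Pow(c, 2))
Add(Function('G')(r), N) = Add(Mul(Rational(-1, 2), Pow(-79, 2)), -2940) = Add(Mul(Rational(-1, 2), 6241), -2940) = Add(Rational(-6241, 2), -2940) = Rational(-12121, 2)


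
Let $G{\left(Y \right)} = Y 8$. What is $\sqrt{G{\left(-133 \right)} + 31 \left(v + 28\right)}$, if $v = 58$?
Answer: $3 \sqrt{178} \approx 40.025$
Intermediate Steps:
$G{\left(Y \right)} = 8 Y$
$\sqrt{G{\left(-133 \right)} + 31 \left(v + 28\right)} = \sqrt{8 \left(-133\right) + 31 \left(58 + 28\right)} = \sqrt{-1064 + 31 \cdot 86} = \sqrt{-1064 + 2666} = \sqrt{1602} = 3 \sqrt{178}$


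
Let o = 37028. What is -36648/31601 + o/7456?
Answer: 224218585/58904264 ≈ 3.8065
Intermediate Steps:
-36648/31601 + o/7456 = -36648/31601 + 37028/7456 = -36648*1/31601 + 37028*(1/7456) = -36648/31601 + 9257/1864 = 224218585/58904264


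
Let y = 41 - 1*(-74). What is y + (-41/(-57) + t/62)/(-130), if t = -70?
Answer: 13208687/114855 ≈ 115.00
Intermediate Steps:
y = 115 (y = 41 + 74 = 115)
y + (-41/(-57) + t/62)/(-130) = 115 + (-41/(-57) - 70/62)/(-130) = 115 - (-41*(-1/57) - 70*1/62)/130 = 115 - (41/57 - 35/31)/130 = 115 - 1/130*(-724/1767) = 115 + 362/114855 = 13208687/114855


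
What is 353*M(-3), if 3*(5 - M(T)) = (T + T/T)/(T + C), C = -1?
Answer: 10237/6 ≈ 1706.2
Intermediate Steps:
M(T) = 5 - (1 + T)/(3*(-1 + T)) (M(T) = 5 - (T + T/T)/(3*(T - 1)) = 5 - (T + 1)/(3*(-1 + T)) = 5 - (1 + T)/(3*(-1 + T)))
353*M(-3) = 353*(2*(-8 + 7*(-3))/(3*(-1 - 3))) = 353*((⅔)*(-8 - 21)/(-4)) = 353*((⅔)*(-¼)*(-29)) = 353*(29/6) = 10237/6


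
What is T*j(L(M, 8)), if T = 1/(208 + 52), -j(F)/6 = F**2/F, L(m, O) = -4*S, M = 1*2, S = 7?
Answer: 42/65 ≈ 0.64615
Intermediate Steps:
M = 2
L(m, O) = -28 (L(m, O) = -4*7 = -28)
j(F) = -6*F (j(F) = -6*F**2/F = -6*F)
T = 1/260 ≈ 0.0038462
T*j(L(M, 8)) = (-6*(-28))/260 = (1/260)*168 = 42/65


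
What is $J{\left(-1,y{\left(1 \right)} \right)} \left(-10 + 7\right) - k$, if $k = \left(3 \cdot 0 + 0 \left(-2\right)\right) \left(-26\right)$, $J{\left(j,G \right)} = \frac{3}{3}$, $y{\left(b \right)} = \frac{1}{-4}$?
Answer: $-3$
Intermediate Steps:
$y{\left(b \right)} = - \frac{1}{4}$
$J{\left(j,G \right)} = 1$ ($J{\left(j,G \right)} = 3 \cdot \frac{1}{3} = 1$)
$k = 0$ ($k = \left(0 + 0\right) \left(-26\right) = 0 \left(-26\right) = 0$)
$J{\left(-1,y{\left(1 \right)} \right)} \left(-10 + 7\right) - k = 1 \left(-10 + 7\right) - 0 = 1 \left(-3\right) + 0 = -3 + 0 = -3$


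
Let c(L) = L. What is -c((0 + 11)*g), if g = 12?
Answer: -132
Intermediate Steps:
-c((0 + 11)*g) = -(0 + 11)*12 = -11*12 = -1*132 = -132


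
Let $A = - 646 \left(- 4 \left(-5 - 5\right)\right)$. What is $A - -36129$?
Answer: $10289$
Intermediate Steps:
$A = -25840$ ($A = - 646 \left(\left(-4\right) \left(-10\right)\right) = \left(-646\right) 40 = -25840$)
$A - -36129 = -25840 - -36129 = -25840 + 36129 = 10289$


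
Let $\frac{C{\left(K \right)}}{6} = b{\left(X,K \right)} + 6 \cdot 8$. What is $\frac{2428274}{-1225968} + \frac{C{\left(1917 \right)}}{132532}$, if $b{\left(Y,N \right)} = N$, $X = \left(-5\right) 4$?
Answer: $- \frac{38421230881}{20309998872} \approx -1.8917$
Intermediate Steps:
$X = -20$
$C{\left(K \right)} = 288 + 6 K$ ($C{\left(K \right)} = 6 \left(K + 6 \cdot 8\right) = 6 \left(K + 48\right) = 6 \left(48 + K\right) = 288 + 6 K$)
$\frac{2428274}{-1225968} + \frac{C{\left(1917 \right)}}{132532} = \frac{2428274}{-1225968} + \frac{288 + 6 \cdot 1917}{132532} = 2428274 \left(- \frac{1}{1225968}\right) + \left(288 + 11502\right) \frac{1}{132532} = - \frac{1214137}{612984} + 11790 \cdot \frac{1}{132532} = - \frac{1214137}{612984} + \frac{5895}{66266} = - \frac{38421230881}{20309998872}$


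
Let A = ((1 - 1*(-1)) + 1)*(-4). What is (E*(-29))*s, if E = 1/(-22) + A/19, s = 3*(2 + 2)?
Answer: 49242/209 ≈ 235.61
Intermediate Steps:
A = -12 (A = ((1 + 1) + 1)*(-4) = (2 + 1)*(-4) = 3*(-4) = -12)
s = 12 (s = 3*4 = 12)
E = -283/418 (E = 1/(-22) - 12/19 = 1*(-1/22) - 12*1/19 = -1/22 - 12/19 = -283/418 ≈ -0.67703)
(E*(-29))*s = -283/418*(-29)*12 = (8207/418)*12 = 49242/209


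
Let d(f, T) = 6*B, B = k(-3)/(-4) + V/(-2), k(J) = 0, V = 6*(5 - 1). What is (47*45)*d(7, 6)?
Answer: -152280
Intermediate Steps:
V = 24 (V = 6*4 = 24)
B = -12 (B = 0/(-4) + 24/(-2) = 0*(-¼) + 24*(-½) = 0 - 12 = -12)
d(f, T) = -72 (d(f, T) = 6*(-12) = -72)
(47*45)*d(7, 6) = (47*45)*(-72) = 2115*(-72) = -152280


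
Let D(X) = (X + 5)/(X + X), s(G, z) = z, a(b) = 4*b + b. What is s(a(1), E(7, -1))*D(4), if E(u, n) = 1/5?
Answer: 9/40 ≈ 0.22500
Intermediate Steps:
E(u, n) = ⅕
a(b) = 5*b
D(X) = (5 + X)/(2*X) (D(X) = (5 + X)/((2*X)) = (5 + X)*(1/(2*X)) = (5 + X)/(2*X))
s(a(1), E(7, -1))*D(4) = ((½)*(5 + 4)/4)/5 = ((½)*(¼)*9)/5 = (⅕)*(9/8) = 9/40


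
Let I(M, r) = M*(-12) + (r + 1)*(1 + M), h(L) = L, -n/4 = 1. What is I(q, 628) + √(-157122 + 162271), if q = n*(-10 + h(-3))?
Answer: 32713 + √5149 ≈ 32785.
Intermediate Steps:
n = -4 (n = -4*1 = -4)
q = 52 (q = -4*(-10 - 3) = -4*(-13) = 52)
I(M, r) = -12*M + (1 + M)*(1 + r) (I(M, r) = -12*M + (1 + r)*(1 + M) = -12*M + (1 + M)*(1 + r))
I(q, 628) + √(-157122 + 162271) = (1 + 628 - 11*52 + 52*628) + √(-157122 + 162271) = (1 + 628 - 572 + 32656) + √5149 = 32713 + √5149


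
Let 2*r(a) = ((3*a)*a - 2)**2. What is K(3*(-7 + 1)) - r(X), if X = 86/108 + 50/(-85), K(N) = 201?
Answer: 31445563532303/157818608928 ≈ 199.25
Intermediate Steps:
X = 191/918 (X = 86*(1/108) + 50*(-1/85) = 43/54 - 10/17 = 191/918 ≈ 0.20806)
r(a) = (-2 + 3*a**2)**2/2 (r(a) = ((3*a)*a - 2)**2/2 = (3*a**2 - 2)**2/2 = (-2 + 3*a**2)**2/2)
K(3*(-7 + 1)) - r(X) = 201 - (-2 + 3*(191/918)**2)**2/2 = 201 - (-2 + 3*(36481/842724))**2/2 = 201 - (-2 + 36481/280908)**2/2 = 201 - (-525335/280908)**2/2 = 201 - 275976862225/(2*78909304464) = 201 - 1*275976862225/157818608928 = 201 - 275976862225/157818608928 = 31445563532303/157818608928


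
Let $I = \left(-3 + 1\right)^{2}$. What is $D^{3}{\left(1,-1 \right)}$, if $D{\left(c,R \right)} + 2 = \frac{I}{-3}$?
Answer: $- \frac{1000}{27} \approx -37.037$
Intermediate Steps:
$I = 4$ ($I = \left(-2\right)^{2} = 4$)
$D{\left(c,R \right)} = - \frac{10}{3}$ ($D{\left(c,R \right)} = -2 + \frac{4}{-3} = -2 + 4 \left(- \frac{1}{3}\right) = -2 - \frac{4}{3} = - \frac{10}{3}$)
$D^{3}{\left(1,-1 \right)} = \left(- \frac{10}{3}\right)^{3} = - \frac{1000}{27}$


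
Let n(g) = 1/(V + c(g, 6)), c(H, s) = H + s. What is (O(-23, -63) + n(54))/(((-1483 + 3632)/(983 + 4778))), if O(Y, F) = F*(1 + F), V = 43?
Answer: 331108537/31621 ≈ 10471.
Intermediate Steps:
n(g) = 1/(49 + g) (n(g) = 1/(43 + (g + 6)) = 1/(43 + (6 + g)) = 1/(49 + g))
(O(-23, -63) + n(54))/(((-1483 + 3632)/(983 + 4778))) = (-63*(1 - 63) + 1/(49 + 54))/(((-1483 + 3632)/(983 + 4778))) = (-63*(-62) + 1/103)/((2149/5761)) = (3906 + 1/103)/((2149*(1/5761))) = 402319/(103*(307/823)) = (402319/103)*(823/307) = 331108537/31621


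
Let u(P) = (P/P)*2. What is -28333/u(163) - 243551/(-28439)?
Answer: -805275085/56878 ≈ -14158.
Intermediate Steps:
u(P) = 2 (u(P) = 1*2 = 2)
-28333/u(163) - 243551/(-28439) = -28333/2 - 243551/(-28439) = -28333*½ - 243551*(-1/28439) = -28333/2 + 243551/28439 = -805275085/56878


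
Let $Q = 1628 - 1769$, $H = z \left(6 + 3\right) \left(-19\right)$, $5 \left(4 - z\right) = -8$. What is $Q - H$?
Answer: $\frac{4083}{5} \approx 816.6$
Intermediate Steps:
$z = \frac{28}{5}$ ($z = 4 - - \frac{8}{5} = 4 + \frac{8}{5} = \frac{28}{5} \approx 5.6$)
$H = - \frac{4788}{5}$ ($H = \frac{28 \left(6 + 3\right) \left(-19\right)}{5} = \frac{28 \cdot 9 \left(-19\right)}{5} = \frac{28}{5} \left(-171\right) = - \frac{4788}{5} \approx -957.6$)
$Q = -141$
$Q - H = -141 - - \frac{4788}{5} = -141 + \frac{4788}{5} = \frac{4083}{5}$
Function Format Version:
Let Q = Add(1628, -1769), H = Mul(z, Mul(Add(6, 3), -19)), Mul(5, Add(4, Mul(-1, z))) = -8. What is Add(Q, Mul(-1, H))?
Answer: Rational(4083, 5) ≈ 816.60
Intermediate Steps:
z = Rational(28, 5) (z = Add(4, Mul(Rational(-1, 5), -8)) = Add(4, Rational(8, 5)) = Rational(28, 5) ≈ 5.6000)
H = Rational(-4788, 5) (H = Mul(Rational(28, 5), Mul(Add(6, 3), -19)) = Mul(Rational(28, 5), Mul(9, -19)) = Mul(Rational(28, 5), -171) = Rational(-4788, 5) ≈ -957.60)
Q = -141
Add(Q, Mul(-1, H)) = Add(-141, Mul(-1, Rational(-4788, 5))) = Add(-141, Rational(4788, 5)) = Rational(4083, 5)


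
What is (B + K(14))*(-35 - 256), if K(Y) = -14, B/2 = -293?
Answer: 174600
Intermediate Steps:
B = -586 (B = 2*(-293) = -586)
(B + K(14))*(-35 - 256) = (-586 - 14)*(-35 - 256) = -600*(-291) = 174600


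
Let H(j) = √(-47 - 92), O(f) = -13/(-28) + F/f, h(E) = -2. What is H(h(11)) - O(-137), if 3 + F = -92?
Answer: -4441/3836 + I*√139 ≈ -1.1577 + 11.79*I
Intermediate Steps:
F = -95 (F = -3 - 92 = -95)
O(f) = 13/28 - 95/f (O(f) = -13/(-28) - 95/f = -13*(-1/28) - 95/f = 13/28 - 95/f)
H(j) = I*√139 (H(j) = √(-139) = I*√139)
H(h(11)) - O(-137) = I*√139 - (13/28 - 95/(-137)) = I*√139 - (13/28 - 95*(-1/137)) = I*√139 - (13/28 + 95/137) = I*√139 - 1*4441/3836 = I*√139 - 4441/3836 = -4441/3836 + I*√139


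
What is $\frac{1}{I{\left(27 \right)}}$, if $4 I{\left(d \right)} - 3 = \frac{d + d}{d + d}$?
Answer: $1$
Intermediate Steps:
$I{\left(d \right)} = 1$ ($I{\left(d \right)} = \frac{3}{4} + \frac{\left(d + d\right) \frac{1}{d + d}}{4} = \frac{3}{4} + \frac{2 d \frac{1}{2 d}}{4} = \frac{3}{4} + \frac{1}{4} \cdot 1 = \frac{3}{4} + \frac{1}{4} = 1$)
$\frac{1}{I{\left(27 \right)}} = 1^{-1} = 1$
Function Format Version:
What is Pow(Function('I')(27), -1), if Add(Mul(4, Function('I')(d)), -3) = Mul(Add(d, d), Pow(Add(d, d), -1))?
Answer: 1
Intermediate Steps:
Function('I')(d) = 1 (Function('I')(d) = Add(Rational(3, 4), Mul(Rational(1, 4), Mul(Add(d, d), Pow(Add(d, d), -1)))) = Add(Rational(3, 4), Mul(Rational(1, 4), Mul(Mul(2, d), Pow(Mul(2, d), -1)))) = Add(Rational(3, 4), Mul(Rational(1, 4), Mul(Mul(2, d), Mul(Rational(1, 2), Pow(d, -1))))) = Add(Rational(3, 4), Mul(Rational(1, 4), 1)) = Add(Rational(3, 4), Rational(1, 4)) = 1)
Pow(Function('I')(27), -1) = Pow(1, -1) = 1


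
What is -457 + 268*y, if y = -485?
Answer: -130437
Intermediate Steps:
-457 + 268*y = -457 + 268*(-485) = -457 - 129980 = -130437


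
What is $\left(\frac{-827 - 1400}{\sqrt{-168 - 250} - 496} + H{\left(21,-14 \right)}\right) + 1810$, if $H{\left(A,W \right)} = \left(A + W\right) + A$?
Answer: $\frac{227025142}{123217} + \frac{2227 i \sqrt{418}}{246434} \approx 1842.5 + 0.18476 i$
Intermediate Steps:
$H{\left(A,W \right)} = W + 2 A$
$\left(\frac{-827 - 1400}{\sqrt{-168 - 250} - 496} + H{\left(21,-14 \right)}\right) + 1810 = \left(\frac{-827 - 1400}{\sqrt{-168 - 250} - 496} + \left(-14 + 2 \cdot 21\right)\right) + 1810 = \left(- \frac{2227}{\sqrt{-418} - 496} + \left(-14 + 42\right)\right) + 1810 = \left(- \frac{2227}{i \sqrt{418} - 496} + 28\right) + 1810 = \left(- \frac{2227}{-496 + i \sqrt{418}} + 28\right) + 1810 = \left(28 - \frac{2227}{-496 + i \sqrt{418}}\right) + 1810 = 1838 - \frac{2227}{-496 + i \sqrt{418}}$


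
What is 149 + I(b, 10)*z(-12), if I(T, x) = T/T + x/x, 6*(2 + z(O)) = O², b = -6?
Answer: 193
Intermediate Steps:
z(O) = -2 + O²/6
I(T, x) = 2 (I(T, x) = 1 + 1 = 2)
149 + I(b, 10)*z(-12) = 149 + 2*(-2 + (⅙)*(-12)²) = 149 + 2*(-2 + (⅙)*144) = 149 + 2*(-2 + 24) = 149 + 2*22 = 149 + 44 = 193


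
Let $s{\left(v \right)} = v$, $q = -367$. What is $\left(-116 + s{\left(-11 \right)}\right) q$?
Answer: $46609$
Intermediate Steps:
$\left(-116 + s{\left(-11 \right)}\right) q = \left(-116 - 11\right) \left(-367\right) = \left(-127\right) \left(-367\right) = 46609$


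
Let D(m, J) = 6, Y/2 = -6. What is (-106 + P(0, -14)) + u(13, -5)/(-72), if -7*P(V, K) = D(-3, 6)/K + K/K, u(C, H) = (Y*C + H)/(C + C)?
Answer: -9722767/91728 ≈ -106.00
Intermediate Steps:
Y = -12 (Y = 2*(-6) = -12)
u(C, H) = (H - 12*C)/(2*C) (u(C, H) = (-12*C + H)/(C + C) = (H - 12*C)/((2*C)) = (H - 12*C)*(1/(2*C)) = (H - 12*C)/(2*C))
P(V, K) = -⅐ - 6/(7*K) (P(V, K) = -(6/K + K/K)/7 = -(6/K + 1)/7 = -(1 + 6/K)/7 = -⅐ - 6/(7*K))
(-106 + P(0, -14)) + u(13, -5)/(-72) = (-106 + (⅐)*(-6 - 1*(-14))/(-14)) + (-6 + (½)*(-5)/13)/(-72) = (-106 + (⅐)*(-1/14)*(-6 + 14)) + (-6 + (½)*(-5)*(1/13))*(-1/72) = (-106 + (⅐)*(-1/14)*8) + (-6 - 5/26)*(-1/72) = (-106 - 4/49) - 161/26*(-1/72) = -5198/49 + 161/1872 = -9722767/91728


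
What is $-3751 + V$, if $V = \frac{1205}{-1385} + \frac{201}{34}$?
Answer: $- \frac{35279435}{9418} \approx -3746.0$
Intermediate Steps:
$V = \frac{47483}{9418}$ ($V = 1205 \left(- \frac{1}{1385}\right) + 201 \cdot \frac{1}{34} = - \frac{241}{277} + \frac{201}{34} = \frac{47483}{9418} \approx 5.0417$)
$-3751 + V = -3751 + \frac{47483}{9418} = - \frac{35279435}{9418}$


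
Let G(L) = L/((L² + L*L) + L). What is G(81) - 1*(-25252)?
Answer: 4116077/163 ≈ 25252.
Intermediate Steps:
G(L) = L/(L + 2*L²) (G(L) = L/((L² + L²) + L) = L/(2*L² + L) = L/(L + 2*L²))
G(81) - 1*(-25252) = 1/(1 + 2*81) - 1*(-25252) = 1/(1 + 162) + 25252 = 1/163 + 25252 = 4116077/163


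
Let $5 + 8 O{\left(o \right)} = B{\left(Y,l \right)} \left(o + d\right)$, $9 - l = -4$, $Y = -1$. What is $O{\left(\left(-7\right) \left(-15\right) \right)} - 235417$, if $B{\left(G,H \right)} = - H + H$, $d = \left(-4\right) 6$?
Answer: $- \frac{1883341}{8} \approx -2.3542 \cdot 10^{5}$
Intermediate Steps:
$l = 13$ ($l = 9 - -4 = 9 + 4 = 13$)
$d = -24$
$B{\left(G,H \right)} = 0$
$O{\left(o \right)} = - \frac{5}{8}$ ($O{\left(o \right)} = - \frac{5}{8} + \frac{0 \left(o - 24\right)}{8} = - \frac{5}{8} + \frac{0 \left(-24 + o\right)}{8} = - \frac{5}{8} + \frac{1}{8} \cdot 0 = - \frac{5}{8} + 0 = - \frac{5}{8}$)
$O{\left(\left(-7\right) \left(-15\right) \right)} - 235417 = - \frac{5}{8} - 235417 = - \frac{1883341}{8}$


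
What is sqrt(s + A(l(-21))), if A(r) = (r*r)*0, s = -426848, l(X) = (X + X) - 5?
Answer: 4*I*sqrt(26678) ≈ 653.34*I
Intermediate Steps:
l(X) = -5 + 2*X (l(X) = 2*X - 5 = -5 + 2*X)
A(r) = 0 (A(r) = r**2*0 = 0)
sqrt(s + A(l(-21))) = sqrt(-426848 + 0) = sqrt(-426848) = 4*I*sqrt(26678)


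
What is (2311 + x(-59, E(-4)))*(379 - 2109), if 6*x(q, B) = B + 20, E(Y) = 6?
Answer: -12016580/3 ≈ -4.0055e+6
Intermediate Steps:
x(q, B) = 10/3 + B/6 (x(q, B) = (B + 20)/6 = (20 + B)/6 = 10/3 + B/6)
(2311 + x(-59, E(-4)))*(379 - 2109) = (2311 + (10/3 + (⅙)*6))*(379 - 2109) = (2311 + (10/3 + 1))*(-1730) = (2311 + 13/3)*(-1730) = (6946/3)*(-1730) = -12016580/3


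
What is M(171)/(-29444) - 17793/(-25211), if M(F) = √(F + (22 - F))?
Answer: 17793/25211 - √22/29444 ≈ 0.70560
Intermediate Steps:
M(F) = √22
M(171)/(-29444) - 17793/(-25211) = √22/(-29444) - 17793/(-25211) = √22*(-1/29444) - 17793*(-1/25211) = -√22/29444 + 17793/25211 = 17793/25211 - √22/29444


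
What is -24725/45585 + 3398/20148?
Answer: -11442049/30614886 ≈ -0.37374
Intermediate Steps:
-24725/45585 + 3398/20148 = -24725*1/45585 + 3398*(1/20148) = -4945/9117 + 1699/10074 = -11442049/30614886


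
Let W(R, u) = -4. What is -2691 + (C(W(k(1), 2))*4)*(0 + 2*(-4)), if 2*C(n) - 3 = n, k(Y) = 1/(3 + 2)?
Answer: -2675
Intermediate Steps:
k(Y) = 1/5
C(n) = 3/2 + n/2
-2691 + (C(W(k(1), 2))*4)*(0 + 2*(-4)) = -2691 + ((3/2 + (1/2)*(-4))*4)*(0 + 2*(-4)) = -2691 + ((3/2 - 2)*4)*(0 - 8) = -2691 - 1/2*4*(-8) = -2691 - 2*(-8) = -2691 + 16 = -2675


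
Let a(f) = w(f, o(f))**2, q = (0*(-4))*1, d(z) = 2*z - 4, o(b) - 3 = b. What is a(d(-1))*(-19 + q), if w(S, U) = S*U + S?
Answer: -2736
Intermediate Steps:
o(b) = 3 + b
d(z) = -4 + 2*z
w(S, U) = S + S*U
q = 0 (q = 0*1 = 0)
a(f) = f**2*(4 + f)**2 (a(f) = (f*(1 + (3 + f)))**2 = (f*(4 + f))**2 = f**2*(4 + f)**2)
a(d(-1))*(-19 + q) = ((-4 + 2*(-1))**2*(4 + (-4 + 2*(-1)))**2)*(-19 + 0) = ((-4 - 2)**2*(4 + (-4 - 2))**2)*(-19) = ((-6)**2*(4 - 6)**2)*(-19) = (36*(-2)**2)*(-19) = (36*4)*(-19) = 144*(-19) = -2736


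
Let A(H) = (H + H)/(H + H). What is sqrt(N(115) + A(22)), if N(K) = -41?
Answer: 2*I*sqrt(10) ≈ 6.3246*I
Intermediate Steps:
A(H) = 1 (A(H) = (2*H)/((2*H)) = (2*H)*(1/(2*H)) = 1)
sqrt(N(115) + A(22)) = sqrt(-41 + 1) = sqrt(-40) = 2*I*sqrt(10)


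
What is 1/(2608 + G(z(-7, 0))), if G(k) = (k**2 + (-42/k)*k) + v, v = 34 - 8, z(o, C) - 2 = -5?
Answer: 1/2601 ≈ 0.00038447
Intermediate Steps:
z(o, C) = -3 (z(o, C) = 2 - 5 = -3)
v = 26
G(k) = -16 + k**2 (G(k) = (k**2 + (-42/k)*k) + 26 = (k**2 - 42) + 26 = (-42 + k**2) + 26 = -16 + k**2)
1/(2608 + G(z(-7, 0))) = 1/(2608 + (-16 + (-3)**2)) = 1/(2608 + (-16 + 9)) = 1/(2608 - 7) = 1/2601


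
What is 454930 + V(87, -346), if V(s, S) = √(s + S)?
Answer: 454930 + I*√259 ≈ 4.5493e+5 + 16.093*I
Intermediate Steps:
V(s, S) = √(S + s)
454930 + V(87, -346) = 454930 + √(-346 + 87) = 454930 + √(-259) = 454930 + I*√259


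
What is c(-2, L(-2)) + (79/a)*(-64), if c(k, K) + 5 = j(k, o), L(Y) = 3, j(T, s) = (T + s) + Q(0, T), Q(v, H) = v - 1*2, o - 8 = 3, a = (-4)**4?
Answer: -71/4 ≈ -17.750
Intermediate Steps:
a = 256
o = 11 (o = 8 + 3 = 11)
Q(v, H) = -2 + v (Q(v, H) = v - 2 = -2 + v)
j(T, s) = -2 + T + s (j(T, s) = (T + s) + (-2 + 0) = (T + s) - 2 = -2 + T + s)
c(k, K) = 4 + k (c(k, K) = -5 + (-2 + k + 11) = -5 + (9 + k) = 4 + k)
c(-2, L(-2)) + (79/a)*(-64) = (4 - 2) + (79/256)*(-64) = 2 + (79*(1/256))*(-64) = 2 + (79/256)*(-64) = 2 - 79/4 = -71/4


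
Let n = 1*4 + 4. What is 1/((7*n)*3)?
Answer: 1/168 ≈ 0.0059524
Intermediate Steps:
n = 8 (n = 4 + 4 = 8)
1/((7*n)*3) = 1/((7*8)*3) = 1/(56*3) = 1/168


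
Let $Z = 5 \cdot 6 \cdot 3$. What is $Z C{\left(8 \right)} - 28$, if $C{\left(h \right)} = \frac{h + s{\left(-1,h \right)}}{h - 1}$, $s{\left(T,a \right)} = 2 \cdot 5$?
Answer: $\frac{1424}{7} \approx 203.43$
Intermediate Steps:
$s{\left(T,a \right)} = 10$
$C{\left(h \right)} = \frac{10 + h}{-1 + h}$ ($C{\left(h \right)} = \frac{h + 10}{h - 1} = \frac{10 + h}{-1 + h}$)
$Z = 90$ ($Z = 30 \cdot 3 = 90$)
$Z C{\left(8 \right)} - 28 = 90 \frac{10 + 8}{-1 + 8} - 28 = 90 \cdot \frac{1}{7} \cdot 18 - 28 = 90 \cdot \frac{18}{7} - 28 = \frac{1620}{7} - 28 = \frac{1424}{7}$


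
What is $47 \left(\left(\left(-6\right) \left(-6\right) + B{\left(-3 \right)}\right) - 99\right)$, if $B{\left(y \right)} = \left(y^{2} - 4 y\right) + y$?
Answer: $-2115$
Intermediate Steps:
$B{\left(y \right)} = y^{2} - 3 y$
$47 \left(\left(\left(-6\right) \left(-6\right) + B{\left(-3 \right)}\right) - 99\right) = 47 \left(\left(\left(-6\right) \left(-6\right) - 3 \left(-3 - 3\right)\right) - 99\right) = 47 \left(\left(36 - -18\right) - 99\right) = 47 \left(\left(36 + 18\right) - 99\right) = 47 \left(54 - 99\right) = 47 \left(-45\right) = -2115$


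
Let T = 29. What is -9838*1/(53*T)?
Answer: -9838/1537 ≈ -6.4008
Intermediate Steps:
-9838*1/(53*T) = -9838/(53*29) = -9838/1537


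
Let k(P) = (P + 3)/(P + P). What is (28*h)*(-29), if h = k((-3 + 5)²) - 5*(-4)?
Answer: -33901/2 ≈ -16951.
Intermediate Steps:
k(P) = (3 + P)/(2*P) (k(P) = (3 + P)/((2*P)) = (3 + P)*(1/(2*P)) = (3 + P)/(2*P))
h = 167/8 (h = (3 + (-3 + 5)²)/(2*((-3 + 5)²)) - 5*(-4) = (3 + 2²)/(2*(2²)) + 20 = (½)*(3 + 4)/4 + 20 = (½)*(¼)*7 + 20 = 7/8 + 20 = 167/8 ≈ 20.875)
(28*h)*(-29) = (28*(167/8))*(-29) = (1169/2)*(-29) = -33901/2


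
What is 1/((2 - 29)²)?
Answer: 1/729 ≈ 0.0013717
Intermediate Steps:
1/((2 - 29)²) = 1/((-27)²) = 1/729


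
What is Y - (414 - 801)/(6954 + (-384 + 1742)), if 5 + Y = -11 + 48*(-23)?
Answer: -9309053/8312 ≈ -1120.0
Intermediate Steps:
Y = -1120 (Y = -5 + (-11 + 48*(-23)) = -5 + (-11 - 1104) = -5 - 1115 = -1120)
Y - (414 - 801)/(6954 + (-384 + 1742)) = -1120 - (414 - 801)/(6954 + (-384 + 1742)) = -1120 - (-387)/(6954 + 1358) = -1120 - (-387)/8312 = -1120 - 1*(-387/8312) = -1120 + 387/8312 = -9309053/8312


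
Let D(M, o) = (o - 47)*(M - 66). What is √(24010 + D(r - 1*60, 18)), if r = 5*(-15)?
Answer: √29839 ≈ 172.74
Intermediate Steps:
r = -75
D(M, o) = (-66 + M)*(-47 + o) (D(M, o) = (-47 + o)*(-66 + M) = (-66 + M)*(-47 + o))
√(24010 + D(r - 1*60, 18)) = √(24010 + (3102 - 66*18 - 47*(-75 - 1*60) + (-75 - 1*60)*18)) = √(24010 + (3102 - 1188 - 47*(-75 - 60) + (-75 - 60)*18)) = √(24010 + (3102 - 1188 - 47*(-135) - 135*18)) = √(24010 + (3102 - 1188 + 6345 - 2430)) = √(24010 + 5829) = √29839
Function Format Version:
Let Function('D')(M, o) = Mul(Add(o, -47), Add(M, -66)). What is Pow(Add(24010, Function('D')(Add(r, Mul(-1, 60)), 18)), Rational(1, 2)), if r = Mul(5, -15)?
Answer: Pow(29839, Rational(1, 2)) ≈ 172.74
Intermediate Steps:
r = -75
Function('D')(M, o) = Mul(Add(-66, M), Add(-47, o)) (Function('D')(M, o) = Mul(Add(-47, o), Add(-66, M)) = Mul(Add(-66, M), Add(-47, o)))
Pow(Add(24010, Function('D')(Add(r, Mul(-1, 60)), 18)), Rational(1, 2)) = Pow(Add(24010, Add(3102, Mul(-66, 18), Mul(-47, Add(-75, Mul(-1, 60))), Mul(Add(-75, Mul(-1, 60)), 18))), Rational(1, 2)) = Pow(Add(24010, Add(3102, -1188, Mul(-47, Add(-75, -60)), Mul(Add(-75, -60), 18))), Rational(1, 2)) = Pow(Add(24010, Add(3102, -1188, Mul(-47, -135), Mul(-135, 18))), Rational(1, 2)) = Pow(Add(24010, Add(3102, -1188, 6345, -2430)), Rational(1, 2)) = Pow(Add(24010, 5829), Rational(1, 2)) = Pow(29839, Rational(1, 2))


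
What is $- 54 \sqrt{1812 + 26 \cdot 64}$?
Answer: $- 108 \sqrt{869} \approx -3183.7$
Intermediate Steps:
$- 54 \sqrt{1812 + 26 \cdot 64} = - 54 \sqrt{1812 + 1664} = - 54 \sqrt{3476} = - 54 \cdot 2 \sqrt{869} = - 108 \sqrt{869}$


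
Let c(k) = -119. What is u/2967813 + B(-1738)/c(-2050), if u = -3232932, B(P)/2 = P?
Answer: 3310466360/117723249 ≈ 28.121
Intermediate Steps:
B(P) = 2*P
u/2967813 + B(-1738)/c(-2050) = -3232932/2967813 + (2*(-1738))/(-119) = -3232932*1/2967813 - 3476*(-1/119) = -1077644/989271 + 3476/119 = 3310466360/117723249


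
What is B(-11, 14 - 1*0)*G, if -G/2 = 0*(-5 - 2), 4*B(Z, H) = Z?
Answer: 0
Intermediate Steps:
B(Z, H) = Z/4
G = 0 (G = -0*(-5 - 2) = -0*(-7) = -2*0 = 0)
B(-11, 14 - 1*0)*G = ((1/4)*(-11))*0 = -11/4*0 = 0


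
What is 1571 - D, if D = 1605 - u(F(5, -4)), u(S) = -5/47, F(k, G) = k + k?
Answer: -1603/47 ≈ -34.106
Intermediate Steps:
F(k, G) = 2*k
u(S) = -5/47 (u(S) = -5*1/47 = -5/47)
D = 75440/47 (D = 1605 - 1*(-5/47) = 1605 + 5/47 = 75440/47 ≈ 1605.1)
1571 - D = 1571 - 1*75440/47 = 1571 - 75440/47 = -1603/47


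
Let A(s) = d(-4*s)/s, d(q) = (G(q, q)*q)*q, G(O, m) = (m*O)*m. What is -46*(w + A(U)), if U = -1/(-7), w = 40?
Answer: -4370736/2401 ≈ -1820.4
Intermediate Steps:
G(O, m) = O*m² (G(O, m) = (O*m)*m = O*m²)
d(q) = q⁵ (d(q) = ((q*q²)*q)*q = (q³*q)*q = q⁴*q = q⁵)
U = ⅐ (U = -1*(-⅐) = ⅐ ≈ 0.14286)
A(s) = -1024*s⁴ (A(s) = (-4*s)⁵/s = (-1024*s⁵)/s = -1024*s⁴)
-46*(w + A(U)) = -46*(40 - 1024*(⅐)⁴) = -46*(40 - 1024*1/2401) = -46*(40 - 1024/2401) = -46*95016/2401 = -4370736/2401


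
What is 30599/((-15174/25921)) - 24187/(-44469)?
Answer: -1306315457219/24991578 ≈ -52270.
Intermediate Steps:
30599/((-15174/25921)) - 24187/(-44469) = 30599/((-15174*1/25921)) - 24187*(-1/44469) = 30599/(-15174/25921) + 24187/44469 = 30599*(-25921/15174) + 24187/44469 = -793156679/15174 + 24187/44469 = -1306315457219/24991578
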